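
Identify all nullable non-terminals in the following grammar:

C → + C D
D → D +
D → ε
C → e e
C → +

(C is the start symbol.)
{ 'D' }

A non-terminal is nullable if it can derive ε (the empty string): either it has an ε-production, or it has a production whose right-hand side consists entirely of nullable non-terminals.

ε-productions: D → ε
So D is immediately nullable.
No further non-terminal can be added: every production for the remaining non-terminals contains a terminal or a non-nullable non-terminal.
Nullable = { 'D' }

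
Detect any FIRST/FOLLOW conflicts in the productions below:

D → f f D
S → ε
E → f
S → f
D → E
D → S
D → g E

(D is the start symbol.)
No FIRST/FOLLOW conflicts.

Nullable non-terminals: D, S.
FIRST sets used below: FIRST(E) = { 'f' }, FIRST(S) = { 'f', ε }

D: nullable alternative(s) D → S; FOLLOW(D) = { $ }
  D → f f D: FIRST \ {ε} = { 'f' } — disjoint from FOLLOW(D)
  D → E: FIRST \ {ε} = { 'f' } — disjoint from FOLLOW(D)
  D → S: FIRST \ {ε} = { 'f' } — this is the only nullable alternative, skip
  D → g E: FIRST \ {ε} = { 'g' } — disjoint from FOLLOW(D)

S: nullable alternative(s) S → ε; FOLLOW(S) = { $ }
  S → ε: FIRST \ {ε} = { } — this is the only nullable alternative, skip
  S → f: FIRST \ {ε} = { 'f' } — disjoint from FOLLOW(S)

E has no nullable alternative, so no FIRST/FOLLOW check is needed there.

No FIRST/FOLLOW conflicts found.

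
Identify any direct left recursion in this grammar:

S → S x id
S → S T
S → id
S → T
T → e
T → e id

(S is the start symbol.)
Direct left recursion occurs when N → N α for some non-terminal N (the right-hand side begins with the left-hand side itself).

S → S x id: LEFT RECURSIVE (starts with S)
S → S T: LEFT RECURSIVE (starts with S)
S → id: starts with id
S → T: starts with T
T → e: starts with e
T → e id: starts with e

The grammar has direct left recursion on: S.

Answer: Yes, S is left-recursive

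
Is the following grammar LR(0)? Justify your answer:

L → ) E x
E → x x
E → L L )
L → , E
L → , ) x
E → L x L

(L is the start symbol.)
No. Shift-reduce conflict between [L → , ) x .] and [E → x . x]

Augment with L' → L and build the canonical LR(0) collection (I0 = CLOSURE({[L' → . L]}), then GOTO on every symbol after a dot until no new states appear). It has 16 states:
  I0: { [L → . ) E x], [L → . , ) x], [L → . , E], [L' → . L] }  — shift
  I1: { [E → . L L )], [E → . L x L], [E → . x x], [L → ) . E x], [L → . ) E x], [L → . , ) x], [L → . , E] }  — shift
  I2: { [E → . L L )], [E → . L x L], [E → . x x], [L → , . ) x], [L → , . E], [L → . ) E x], [L → . , ) x], [L → . , E] }  — shift
  I3: { [L' → L .] }  — accept
  I4: { [E → . L L )], [E → . L x L], [E → . x x], [L → ) . E x], [L → , ) . x], [L → . ) E x], [L → . , ) x], [L → . , E] }  — shift
  I5: { [L → , E .] }  — reduce
  I6: { [E → L . L )], [E → L . x L], [L → . ) E x], [L → . , ) x], [L → . , E] }  — shift
  I7: { [E → x . x] }  — shift
  I8: { [E → x x .] }  — reduce
  I9: { [E → L L . )] }  — shift
  I10: { [E → L x . L], [L → . ) E x], [L → . , ) x], [L → . , E] }  — shift
  I11: { [E → L x L .] }  — reduce
  I12: { [E → L L ) .] }  — reduce
  I13: { [L → ) E . x] }  — shift
  I14: { [E → x . x], [L → , ) x .] }  — shift, reduce
  I15: { [L → ) E x .] }  — reduce

Conflict in state I14:
  Shift-reduce conflict between [L → , ) x .] and [E → x . x]
So the grammar is NOT LR(0).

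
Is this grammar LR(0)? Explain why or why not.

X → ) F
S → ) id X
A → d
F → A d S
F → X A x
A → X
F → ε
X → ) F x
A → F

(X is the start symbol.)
A grammar is LR(0) if no state in the canonical LR(0) collection has:
  - both a shift item (dot before a terminal) and a complete item (shift-reduce conflict), or
  - two or more complete items (reduce-reduce conflict; the accept item [X' → X .] counts as a complete item here).

Augment with X' → X and build the canonical LR(0) collection (I0 = CLOSURE({[X' → . X]}), then GOTO on every symbol after a dot until no new states appear). It has 16 states:
  I0: { [X → . ) F x], [X → . ) F], [X' → . X] }  — shift
  I1: { [A → . F], [A → . X], [A → . d], [F → . A d S], [F → . X A x], [F → .], [X → ) . F x], [X → ) . F], [X → . ) F x], [X → . ) F] }  — shift, reduce
  I2: { [X' → X .] }  — accept
  I3: { [F → A . d S] }  — shift
  I4: { [A → F .], [X → ) F . x], [X → ) F .] }  — shift, 2 reduces
  I5: { [A → . F], [A → . X], [A → . d], [A → X .], [F → . A d S], [F → . X A x], [F → .], [F → X . A x], [X → . ) F x], [X → . ) F] }  — shift, 2 reduces
  I6: { [A → d .] }  — reduce
  I7: { [F → A . d S], [F → X A . x] }  — shift
  I8: { [A → F .] }  — reduce
  I9: { [F → A d . S], [S → . ) id X] }  — shift
  I10: { [F → X A x .] }  — reduce
  I11: { [S → ) . id X] }  — shift
  I12: { [F → A d S .] }  — reduce
  I13: { [S → ) id . X], [X → . ) F x], [X → . ) F] }  — shift
  I14: { [S → ) id X .] }  — reduce
  I15: { [X → ) F x .] }  — reduce

Conflict in state I1:
  Shift-reduce conflict between [F → .] and [A → . d]
So the grammar is NOT LR(0).

Answer: No. Shift-reduce conflict between [F → .] and [A → . d]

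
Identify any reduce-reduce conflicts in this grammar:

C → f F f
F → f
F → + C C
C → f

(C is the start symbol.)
No reduce-reduce conflicts

A reduce-reduce conflict occurs when an LR(0) state has two complete items [A → α .] and [B → β .] — both call for a reduction, and with no lookahead the parser cannot choose between them.

Augment with C' → C and build the canonical LR(0) collection (I0 = CLOSURE({[C' → . C]}), then GOTO on every symbol after a dot until no new states appear). It has 9 states:
  I0: { [C → . f F f], [C → . f], [C' → . C] }  — shift
  I1: { [C' → C .] }  — accept
  I2: { [C → f . F f], [C → f .], [F → . + C C], [F → . f] }  — shift, reduce
  I3: { [C → . f F f], [C → . f], [F → + . C C] }  — shift
  I4: { [C → f F . f] }  — shift
  I5: { [F → f .] }  — reduce
  I6: { [C → f F f .] }  — reduce
  I7: { [C → . f F f], [C → . f], [F → + C . C] }  — shift
  I8: { [F → + C C .] }  — reduce

No state contains more than one complete item.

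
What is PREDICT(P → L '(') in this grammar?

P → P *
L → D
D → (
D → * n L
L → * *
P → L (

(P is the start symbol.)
PREDICT(P → L '(') = (FIRST(RHS) \ {ε}) ∪ (FOLLOW(P) if ε ∈ FIRST(RHS), i.e. RHS ⇒* ε)
FIRST(L) = { '(', '*' }
FIRST(L '(') = { '(', '*' }
ε ∉ FIRST(L '('), so FOLLOW(P) is not added.
PREDICT(P → L '(') = { '(', '*' }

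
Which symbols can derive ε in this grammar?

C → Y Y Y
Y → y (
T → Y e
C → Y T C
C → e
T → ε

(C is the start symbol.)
ε-productions: T → ε
So T is immediately nullable.
No further non-terminal can be added: every production for the remaining non-terminals contains a terminal or a non-nullable non-terminal.
Nullable = { 'T' }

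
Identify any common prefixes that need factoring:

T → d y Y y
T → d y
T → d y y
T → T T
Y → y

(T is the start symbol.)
Left-factoring is needed when two productions for the same non-terminal
share a common prefix on the right-hand side.

Productions for T:
  T → d y Y y
  T → d y
  T → d y y
  T → T T

Found common prefix 'd y' in productions for T

Answer: Yes, T has productions with common prefix 'd y'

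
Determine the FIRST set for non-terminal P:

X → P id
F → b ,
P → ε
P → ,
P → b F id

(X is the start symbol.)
From P → ε:
  - ε-production, so ε ∈ FIRST(P)
From P → ,:
  - ',' is a terminal: add ',' and stop
From P → b F id:
  - b is a terminal: add 'b' and stop

Collecting: FIRST(P) = { ',', 'b', ε }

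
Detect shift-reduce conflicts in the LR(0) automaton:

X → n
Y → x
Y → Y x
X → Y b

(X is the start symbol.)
A shift-reduce conflict occurs when an LR(0) state has both:
  - a complete (reduce) item [A → α .] (dot at the end), and
  - a shift item [B → β . c γ] (dot before a terminal).

Augment with X' → X and build the canonical LR(0) collection (I0 = CLOSURE({[X' → . X]}), then GOTO on every symbol after a dot until no new states appear). It has 7 states:
  I0: { [X → . Y b], [X → . n], [X' → . X], [Y → . Y x], [Y → . x] }  — shift
  I1: { [X' → X .] }  — accept
  I2: { [X → Y . b], [Y → Y . x] }  — shift
  I3: { [X → n .] }  — reduce
  I4: { [Y → x .] }  — reduce
  I5: { [X → Y b .] }  — reduce
  I6: { [Y → Y x .] }  — reduce

No state contains both a complete item and a shift item.

Answer: No shift-reduce conflicts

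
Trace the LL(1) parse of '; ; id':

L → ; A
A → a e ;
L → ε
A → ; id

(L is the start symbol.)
LL(1) parsing maintains a stack (initially the start symbol over $) and the input. At each step: if the stack top is a terminal, match it against the current input token; if it is a non-terminal N, replace it with the RHS of M[N, lookahead] (the unique production whose predict set contains the lookahead).

Stack is shown with the top on the left.

Stack   Input     Action
------------------------
L $     ; ; id $  output L → ; A
; A $   ; ; id $  match ';'
A $     ; id $    output A → ; id
; id $  ; id $    match ';'
id $    id $      match 'id'
$       $         accept

The string is accepted.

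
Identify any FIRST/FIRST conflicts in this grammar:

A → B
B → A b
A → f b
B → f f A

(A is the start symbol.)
Yes. A → B / A → f b on { 'f' }; B → A b / B → f f A on { 'f' }

FIRST sets of the non-terminals at (or reachable through a nullable prefix from) the front of some alternative:
  FIRST(B) = { 'f' }
  FIRST(A) = { 'f' }

Productions for A:
  A → B: FIRST = { 'f' }
  A → f b: FIRST = { 'f' }
Productions for B:
  B → A b: FIRST = { 'f' }
  B → f f A: FIRST = { 'f' }

Conflict for A: A → B and A → f b
  Overlap: { 'f' }
Conflict for B: B → A b and B → f f A
  Overlap: { 'f' }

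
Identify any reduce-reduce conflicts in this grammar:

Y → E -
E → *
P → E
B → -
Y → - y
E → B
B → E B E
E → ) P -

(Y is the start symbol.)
A reduce-reduce conflict occurs when an LR(0) state has two complete items [A → α .] and [B → β .] — both call for a reduction, and with no lookahead the parser cannot choose between them.

Augment with Y' → Y and build the canonical LR(0) collection (I0 = CLOSURE({[Y' → . Y]}), then GOTO on every symbol after a dot until no new states appear). It has 16 states:
  I0: { [B → . -], [B → . E B E], [E → . ) P -], [E → . *], [E → . B], [Y → . - y], [Y → . E -], [Y' → . Y] }  — shift
  I1: { [B → . -], [B → . E B E], [E → ) . P -], [E → . ) P -], [E → . *], [E → . B], [P → . E] }  — shift
  I2: { [E → * .] }  — reduce
  I3: { [B → - .], [Y → - . y] }  — shift, reduce
  I4: { [E → B .] }  — reduce
  I5: { [B → . -], [B → . E B E], [B → E . B E], [E → . ) P -], [E → . *], [E → . B], [Y → E . -] }  — shift
  I6: { [Y' → Y .] }  — accept
  I7: { [B → - .], [Y → E - .] }  — 2 reduces
  I8: { [B → . -], [B → . E B E], [B → E B . E], [E → . ) P -], [E → . *], [E → . B], [E → B .] }  — shift, reduce
  I9: { [B → . -], [B → . E B E], [B → E . B E], [E → . ) P -], [E → . *], [E → . B] }  — shift
  I10: { [B → - .] }  — reduce
  I11: { [B → . -], [B → . E B E], [B → E . B E], [B → E B E .], [E → . ) P -], [E → . *], [E → . B] }  — shift, reduce
  I12: { [Y → - y .] }  — reduce
  I13: { [B → . -], [B → . E B E], [B → E . B E], [E → . ) P -], [E → . *], [E → . B], [P → E .] }  — shift, reduce
  I14: { [E → ) P . -] }  — shift
  I15: { [E → ) P - .] }  — reduce

I7 contains complete items [B → - .], [Y → E - .] — reduce-reduce conflict.

Answer: Yes — I7: [B → - .] vs [Y → E - .]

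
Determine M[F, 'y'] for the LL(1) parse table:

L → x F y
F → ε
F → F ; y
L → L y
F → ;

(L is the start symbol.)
To find M[F, 'y'], we find productions for F where 'y' is in the predict set (PREDICT(N → α) = (FIRST(α) \ {ε}) ∪ (FOLLOW(N) if α ⇒* ε)).

Relevant sets:
  FIRST(F) = { ';', ε }
  FOLLOW(F) = { ';', 'y' }

F → ε: PREDICT = { ';', 'y' }
  'y' is in predict set, so this production goes in M[F, 'y']
F → F ; y: PREDICT = { ';' }
F → ;: PREDICT = { ';' }

M[F, 'y'] = F → ε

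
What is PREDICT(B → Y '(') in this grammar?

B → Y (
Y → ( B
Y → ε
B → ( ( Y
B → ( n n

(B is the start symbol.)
{ '(' }

PREDICT(B → Y '(') = (FIRST(RHS) \ {ε}) ∪ (FOLLOW(B) if ε ∈ FIRST(RHS), i.e. RHS ⇒* ε)
FIRST(Y) = { '(', ε }
FIRST(Y '(') = { '(' }
ε ∉ FIRST(Y '('), so FOLLOW(B) is not added.
PREDICT(B → Y '(') = { '(' }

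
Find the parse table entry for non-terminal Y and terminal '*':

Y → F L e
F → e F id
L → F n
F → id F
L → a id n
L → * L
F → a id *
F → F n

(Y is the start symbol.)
Empty (error entry)

To find M[Y, '*'], we find productions for Y where '*' is in the predict set (PREDICT(N → α) = (FIRST(α) \ {ε}) ∪ (FOLLOW(N) if α ⇒* ε)).

Relevant sets:
  FIRST(F) = { 'a', 'e', 'id' }

Y → F L e: PREDICT = { 'a', 'e', 'id' }

M[Y, '*'] is empty (no production applies)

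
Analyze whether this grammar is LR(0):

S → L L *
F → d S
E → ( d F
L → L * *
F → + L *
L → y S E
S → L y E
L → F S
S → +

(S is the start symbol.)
Augment with S' → S and build the canonical LR(0) collection (I0 = CLOSURE({[S' → . S]}), then GOTO on every symbol after a dot until no new states appear). It has 23 states:
  I0: { [F → . + L *], [F → . d S], [L → . F S], [L → . L * *], [L → . y S E], [S → . +], [S → . L L *], [S → . L y E], [S' → . S] }  — shift
  I1: { [F → + . L *], [F → . + L *], [F → . d S], [L → . F S], [L → . L * *], [L → . y S E], [S → + .] }  — shift, reduce
  I2: { [F → . + L *], [F → . d S], [L → . F S], [L → . L * *], [L → . y S E], [L → F . S], [S → . +], [S → . L L *], [S → . L y E] }  — shift
  I3: { [F → . + L *], [F → . d S], [L → . F S], [L → . L * *], [L → . y S E], [L → L . * *], [S → L . L *], [S → L . y E] }  — shift
  I4: { [S' → S .] }  — accept
  I5: { [F → . + L *], [F → . d S], [F → d . S], [L → . F S], [L → . L * *], [L → . y S E], [S → . +], [S → . L L *], [S → . L y E] }  — shift
  I6: { [F → . + L *], [F → . d S], [L → . F S], [L → . L * *], [L → . y S E], [L → y . S E], [S → . +], [S → . L L *], [S → . L y E] }  — shift
  I7: { [E → . ( d F], [L → y S . E] }  — shift
  I8: { [E → ( . d F] }  — shift
  I9: { [L → y S E .] }  — reduce
  I10: { [E → ( d . F], [F → . + L *], [F → . d S] }  — shift
  I11: { [F → + . L *], [F → . + L *], [F → . d S], [L → . F S], [L → . L * *], [L → . y S E] }  — shift
  I12: { [E → ( d F .] }  — reduce
  I13: { [F → + L . *], [L → L . * *] }  — shift
  I14: { [F → + L * .], [L → L * . *] }  — shift, reduce
  I15: { [L → L * * .] }  — reduce
  I16: { [F → d S .] }  — reduce
  I17: { [L → L * . *] }  — shift
  I18: { [L → L . * *], [S → L L . *] }  — shift
  I19: { [E → . ( d F], [F → . + L *], [F → . d S], [L → . F S], [L → . L * *], [L → . y S E], [L → y . S E], [S → . +], [S → . L L *], [S → . L y E], [S → L y . E] }  — shift
  I20: { [S → L y E .] }  — reduce
  I21: { [L → L * . *], [S → L L * .] }  — shift, reduce
  I22: { [L → F S .] }  — reduce

Conflict in state I1:
  Shift-reduce conflict between [S → + .] and [F → . + L *]
So the grammar is NOT LR(0).

Answer: No. Shift-reduce conflict between [S → + .] and [F → . + L *]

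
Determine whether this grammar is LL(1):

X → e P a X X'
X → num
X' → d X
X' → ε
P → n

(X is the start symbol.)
A grammar is LL(1) if for each non-terminal N with multiple productions, the predict sets of those productions are pairwise disjoint, where PREDICT(N → α) = (FIRST(α) \ {ε}) ∪ (FOLLOW(N) if α ⇒* ε).

Relevant sets:
  FOLLOW(X') = { $, 'd' }

For X:
  PREDICT(X → e P a X X') = { 'e' }
  PREDICT(X → num) = { 'num' }
For X':
  PREDICT(X' → d X) = { 'd' }
  PREDICT(X' → ε) = { $, 'd' }
P has a single production, so nothing to check there.

Conflict found: Predict set conflict for X': { 'd' }
The grammar is NOT LL(1).

Answer: No. Predict set conflict for X': { 'd' }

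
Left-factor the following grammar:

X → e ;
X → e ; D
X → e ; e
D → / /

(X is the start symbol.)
X → e ; X'
X' → ε
X' → D
X' → e
D → / /

Left-factoring transforms A → αβ₁ | αβ₂ into A → αA' and A' → β₁ | β₂
(α is the longest common prefix among the alternatives). Repeat until
no nonterminal has two alternatives with a common prefix.

Round 1: X has alternatives sharing prefix 'e ;'. Introduce X': X → e ; X'
  Add: X' → ε
  Add: X' → D
  Add: X' → e

No remaining common prefixes — done.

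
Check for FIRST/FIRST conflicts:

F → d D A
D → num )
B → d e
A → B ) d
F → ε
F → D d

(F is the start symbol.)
No FIRST/FIRST conflicts.

FIRST sets of the non-terminals at (or reachable through a nullable prefix from) the front of some alternative:
  FIRST(D) = { 'num' }

Productions for F:
  F → d D A: FIRST = { 'd' }
  F → ε: FIRST = { ε }
  F → D d: FIRST = { 'num' }
D, B, A have only one production, so no FIRST/FIRST conflict is possible there.

All alternatives of each non-terminal have pairwise disjoint FIRST sets.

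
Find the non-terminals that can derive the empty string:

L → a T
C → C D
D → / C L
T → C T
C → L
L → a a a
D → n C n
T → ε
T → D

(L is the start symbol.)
{ 'T' }

ε-productions: T → ε
So T is immediately nullable.
No further non-terminal can be added: every production for the remaining non-terminals contains a terminal or a non-nullable non-terminal.
Nullable = { 'T' }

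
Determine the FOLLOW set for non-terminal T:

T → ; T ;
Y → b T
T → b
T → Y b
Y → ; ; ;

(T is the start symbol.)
{ $, ';', 'b' }

T is the start symbol, so $ ∈ FOLLOW(T).
In T → ; T ;: T is followed by ';', add FIRST(';') \ {ε} = { ';' }
In Y → b T: T is at the end, add FOLLOW(Y)

The FOLLOW sets referred to above (computed the same way, to a fixed point):
  FOLLOW(Y) = { 'b' }

Taking the union: FOLLOW(T) = { $, ';', 'b' }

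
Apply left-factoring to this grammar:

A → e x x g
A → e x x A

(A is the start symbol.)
Left-factoring transforms A → αβ₁ | αβ₂ into A → αA' and A' → β₁ | β₂
(α is the longest common prefix among the alternatives). Repeat until
no nonterminal has two alternatives with a common prefix.

Round 1: A has alternatives sharing prefix 'e x x'. Introduce A': A → e x x A'
  Add: A' → g
  Add: A' → A

No remaining common prefixes — done.

Resulting grammar:
A → e x x A'
A' → g
A' → A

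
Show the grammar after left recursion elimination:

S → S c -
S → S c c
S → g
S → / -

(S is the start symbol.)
S is directly left-recursive. The standard transformation for
  A → A α₁ | ... | A α_m | β₁ | ... | β_n
is
  A  → β₁ A' | ... | β_n A'
  A' → α₁ A' | ... | α_m A' | ε

S → g becomes S → g S'
S → / - becomes S → / - S'
S → S c - becomes S' → c - S'
S → S c c becomes S' → c c S'
Add S' → ε

Resulting grammar:
S → g S'
S → / - S'
S' → c - S'
S' → c c S'
S' → ε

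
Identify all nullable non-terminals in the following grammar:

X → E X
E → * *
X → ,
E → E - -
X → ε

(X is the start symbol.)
{ 'X' }

ε-productions: X → ε
So X is immediately nullable.
No further non-terminal can be added: every production for the remaining non-terminals contains a terminal or a non-nullable non-terminal.
Nullable = { 'X' }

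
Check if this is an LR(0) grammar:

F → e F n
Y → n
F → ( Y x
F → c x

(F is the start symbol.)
Augment with F' → F and build the canonical LR(0) collection (I0 = CLOSURE({[F' → . F]}), then GOTO on every symbol after a dot until no new states appear). It has 11 states:
  I0: { [F → . ( Y x], [F → . c x], [F → . e F n], [F' → . F] }  — shift
  I1: { [F → ( . Y x], [Y → . n] }  — shift
  I2: { [F' → F .] }  — accept
  I3: { [F → c . x] }  — shift
  I4: { [F → . ( Y x], [F → . c x], [F → . e F n], [F → e . F n] }  — shift
  I5: { [F → e F . n] }  — shift
  I6: { [F → e F n .] }  — reduce
  I7: { [F → c x .] }  — reduce
  I8: { [F → ( Y . x] }  — shift
  I9: { [Y → n .] }  — reduce
  I10: { [F → ( Y x .] }  — reduce

Every state is either a pure shift/goto state or contains exactly one complete item and nothing to shift — no conflicts. The grammar is LR(0).

Answer: Yes, the grammar is LR(0)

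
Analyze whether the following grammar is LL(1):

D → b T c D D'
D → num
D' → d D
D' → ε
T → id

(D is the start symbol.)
No. Predict set conflict for D': { 'd' }

Relevant sets:
  FOLLOW(D') = { $, 'd' }

For D:
  PREDICT(D → b T c D D') = { 'b' }
  PREDICT(D → num) = { 'num' }
For D':
  PREDICT(D' → d D) = { 'd' }
  PREDICT(D' → ε) = { $, 'd' }
T has a single production, so nothing to check there.

Conflict found: Predict set conflict for D': { 'd' }
The grammar is NOT LL(1).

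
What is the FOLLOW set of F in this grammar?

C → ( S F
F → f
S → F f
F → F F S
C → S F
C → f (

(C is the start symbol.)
{ $, 'f' }

In C → ( S F: F is at the end, add FOLLOW(C)
In S → F f: F is followed by f, add FIRST(f) \ {ε} = { 'f' }
In F → F F S: F is followed by F S, add FIRST(F S) \ {ε} = { 'f' }
In F → F F S: F is followed by S, add FIRST(S) \ {ε} = { 'f' }
In C → S F: F is at the end, add FOLLOW(C)

The FOLLOW sets referred to above (computed the same way, to a fixed point):
  FOLLOW(C) = { $ }

Taking the union: FOLLOW(F) = { $, 'f' }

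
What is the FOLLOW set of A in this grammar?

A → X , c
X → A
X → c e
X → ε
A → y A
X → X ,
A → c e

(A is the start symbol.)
To compute FOLLOW(A), find every occurrence of A on a right-hand side N → α A β: add FIRST(β) \ {ε}, and if β is empty or nullable also add FOLLOW(N). Iterate to a fixed point.

A is the start symbol, so $ ∈ FOLLOW(A).
In X → A: A is at the end, add FOLLOW(X)
In A → y A: A is at the end; this adds FOLLOW(A) to itself — nothing new

The FOLLOW sets referred to above (computed the same way, to a fixed point):
  FOLLOW(X) = { ',' }

Taking the union: FOLLOW(A) = { $, ',' }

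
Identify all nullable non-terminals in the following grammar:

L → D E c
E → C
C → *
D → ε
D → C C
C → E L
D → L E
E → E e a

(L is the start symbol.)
A non-terminal is nullable if it can derive ε (the empty string): either it has an ε-production, or it has a production whose right-hand side consists entirely of nullable non-terminals.

ε-productions: D → ε
So D is immediately nullable.
No further non-terminal can be added: every production for the remaining non-terminals contains a terminal or a non-nullable non-terminal.
Nullable = { 'D' }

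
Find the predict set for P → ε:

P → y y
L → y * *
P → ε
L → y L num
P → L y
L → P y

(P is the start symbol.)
{ $, 'y' }

PREDICT(P → ε) = (FIRST(RHS) \ {ε}) ∪ (FOLLOW(P) if ε ∈ FIRST(RHS), i.e. RHS ⇒* ε)
The right-hand side is ε (FIRST(ε) = { ε }), so the predict set is FOLLOW(P) = { $, 'y' }
PREDICT(P → ε) = { $, 'y' }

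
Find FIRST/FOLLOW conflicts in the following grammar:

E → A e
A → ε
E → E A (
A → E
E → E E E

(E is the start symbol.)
Nullable non-terminals: A.
FIRST sets used below: FIRST(E) = { 'e' }

A: nullable alternative(s) A → ε; FOLLOW(A) = { '(', 'e' }
  A → ε: FIRST \ {ε} = { } — this is the only nullable alternative, skip
  A → E: FIRST \ {ε} = { 'e' } — overlaps FOLLOW(A) on { 'e' }: CONFLICT

E has no nullable alternative, so no FIRST/FOLLOW check is needed there.

So the grammar has 1 FIRST/FOLLOW conflict (marked CONFLICT above).

Answer: Yes. A → E with FOLLOW(A) on { 'e' }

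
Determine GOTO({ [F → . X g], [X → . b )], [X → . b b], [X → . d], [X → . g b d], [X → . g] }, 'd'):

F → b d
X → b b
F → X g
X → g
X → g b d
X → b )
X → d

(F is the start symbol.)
{ [X → d .] }

GOTO(I, 'd') = CLOSURE({ [A → αX.β] : [A → α.Xβ] ∈ I, X = 'd' })

Items with dot before 'd', with the dot advanced:
  [X → . d] → [X → d .]
Closure adds nothing (no advanced item has the dot before a non-terminal).

GOTO = { [X → d .] }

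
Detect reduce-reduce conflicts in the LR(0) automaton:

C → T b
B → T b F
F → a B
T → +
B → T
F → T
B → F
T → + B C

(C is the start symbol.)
Yes — I7: [B → T .] vs [F → T .]

A reduce-reduce conflict occurs when an LR(0) state has two complete items [A → α .] and [B → β .] — both call for a reduction, and with no lookahead the parser cannot choose between them.

Augment with C' → C and build the canonical LR(0) collection (I0 = CLOSURE({[C' → . C]}), then GOTO on every symbol after a dot until no new states appear). It has 14 states:
  I0: { [C → . T b], [C' → . C], [T → . + B C], [T → . +] }  — shift
  I1: { [B → . F], [B → . T b F], [B → . T], [F → . T], [F → . a B], [T → + . B C], [T → + .], [T → . + B C], [T → . +] }  — shift, reduce
  I2: { [C' → C .] }  — accept
  I3: { [C → T . b] }  — shift
  I4: { [C → T b .] }  — reduce
  I5: { [C → . T b], [T → + B . C], [T → . + B C], [T → . +] }  — shift
  I6: { [B → F .] }  — reduce
  I7: { [B → T . b F], [B → T .], [F → T .] }  — shift, 2 reduces
  I8: { [B → . F], [B → . T b F], [B → . T], [F → . T], [F → . a B], [F → a . B], [T → . + B C], [T → . +] }  — shift
  I9: { [F → a B .] }  — reduce
  I10: { [B → T b . F], [F → . T], [F → . a B], [T → . + B C], [T → . +] }  — shift
  I11: { [B → T b F .] }  — reduce
  I12: { [F → T .] }  — reduce
  I13: { [T → + B C .] }  — reduce

I7 contains complete items [B → T .], [F → T .] — reduce-reduce conflict.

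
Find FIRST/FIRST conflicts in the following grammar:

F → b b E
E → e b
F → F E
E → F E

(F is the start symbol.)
Yes. F → b b E / F → F E on { 'b' }

A FIRST/FIRST conflict occurs when two productions N → α and N → β for the same non-terminal have FIRST(α) ∩ FIRST(β) ≠ ∅ (with ε ∈ FIRST of a nullable right-hand side, so two nullable alternatives also conflict).

FIRST sets of the non-terminals at (or reachable through a nullable prefix from) the front of some alternative:
  FIRST(F) = { 'b' }

Productions for F:
  F → b b E: FIRST = { 'b' }
  F → F E: FIRST = { 'b' }
Productions for E:
  E → e b: FIRST = { 'e' }
  E → F E: FIRST = { 'b' }

Conflict for F: F → b b E and F → F E
  Overlap: { 'b' }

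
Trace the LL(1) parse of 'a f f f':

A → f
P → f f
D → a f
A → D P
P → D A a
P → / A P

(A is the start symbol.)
LL(1) parsing maintains a stack (initially the start symbol over $) and the input. At each step: if the stack top is a terminal, match it against the current input token; if it is a non-terminal N, replace it with the RHS of M[N, lookahead] (the unique production whose predict set contains the lookahead).

Stack is shown with the top on the left.

Stack    Input      Action
--------------------------
A $      a f f f $  output A → D P
D P $    a f f f $  output D → a f
a f P $  a f f f $  match 'a'
f P $    f f f $    match 'f'
P $      f f $      output P → f f
f f $    f f $      match 'f'
f $      f $        match 'f'
$        $          accept

The string is accepted.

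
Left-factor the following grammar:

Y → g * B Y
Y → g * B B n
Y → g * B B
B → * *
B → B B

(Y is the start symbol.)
Left-factoring transforms A → αβ₁ | αβ₂ into A → αA' and A' → β₁ | β₂
(α is the longest common prefix among the alternatives). Repeat until
no nonterminal has two alternatives with a common prefix.

Round 1: Y has alternatives sharing prefix 'g * B'. Introduce Y': Y → g * B Y'
  Add: Y' → Y
  Add: Y' → B n
  Add: Y' → B

Round 2: Y' has alternatives sharing prefix 'B'. Introduce Y'': Y' → B Y''
  Add: Y'' → n
  Add: Y'' → ε

No remaining common prefixes — done.

Resulting grammar:
Y → g * B Y'
Y' → Y
Y' → B Y''
Y'' → n
Y'' → ε
B → * *
B → B B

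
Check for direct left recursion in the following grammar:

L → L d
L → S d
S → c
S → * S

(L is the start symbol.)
Direct left recursion occurs when N → N α for some non-terminal N (the right-hand side begins with the left-hand side itself).

L → L d: LEFT RECURSIVE (starts with L)
L → S d: starts with S
S → c: starts with c
S → * S: starts with '*'

The grammar has direct left recursion on: L.

Answer: Yes, L is left-recursive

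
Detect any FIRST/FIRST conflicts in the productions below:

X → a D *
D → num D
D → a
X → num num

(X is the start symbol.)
No FIRST/FIRST conflicts.

Productions for X:
  X → a D *: FIRST = { 'a' }
  X → num num: FIRST = { 'num' }
Productions for D:
  D → num D: FIRST = { 'num' }
  D → a: FIRST = { 'a' }

All alternatives of each non-terminal have pairwise disjoint FIRST sets.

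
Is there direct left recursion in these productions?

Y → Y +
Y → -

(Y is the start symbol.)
Direct left recursion occurs when N → N α for some non-terminal N (the right-hand side begins with the left-hand side itself).

Y → Y +: LEFT RECURSIVE (starts with Y)
Y → -: starts with '-'

The grammar has direct left recursion on: Y.

Answer: Yes, Y is left-recursive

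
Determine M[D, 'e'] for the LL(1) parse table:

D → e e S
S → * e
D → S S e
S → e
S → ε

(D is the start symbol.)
To find M[D, 'e'], we find productions for D where 'e' is in the predict set (PREDICT(N → α) = (FIRST(α) \ {ε}) ∪ (FOLLOW(N) if α ⇒* ε)).

Relevant sets:
  FIRST(S) = { '*', 'e', ε }

D → e e S: PREDICT = { 'e' }
  'e' is in predict set, so this production goes in M[D, 'e']
D → S S e: PREDICT = { '*', 'e' }
  'e' is in predict set, so this production goes in M[D, 'e']

M[D, 'e'] = D → e e S, D → S S e  (a multiply-defined cell — the grammar is not LL(1))

Answer: D → e e S, D → S S e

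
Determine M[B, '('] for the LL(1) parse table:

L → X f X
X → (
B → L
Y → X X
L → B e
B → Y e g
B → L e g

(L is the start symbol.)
To find M[B, '('], we find productions for B where '(' is in the predict set (PREDICT(N → α) = (FIRST(α) \ {ε}) ∪ (FOLLOW(N) if α ⇒* ε)).

Relevant sets:
  FIRST(L) = { '(' }
  FIRST(Y) = { '(' }

B → L: PREDICT = { '(' }
  '(' is in predict set, so this production goes in M[B, '(']
B → Y e g: PREDICT = { '(' }
  '(' is in predict set, so this production goes in M[B, '(']
B → L e g: PREDICT = { '(' }
  '(' is in predict set, so this production goes in M[B, '(']

M[B, '('] = B → L, B → Y e g, B → L e g  (a multiply-defined cell — the grammar is not LL(1))

Answer: B → L, B → Y e g, B → L e g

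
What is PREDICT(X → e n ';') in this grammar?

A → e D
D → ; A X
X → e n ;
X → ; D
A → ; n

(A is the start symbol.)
{ 'e' }

PREDICT(X → e n ';') = (FIRST(RHS) \ {ε}) ∪ (FOLLOW(X) if ε ∈ FIRST(RHS), i.e. RHS ⇒* ε)
FIRST(e n ';') = { 'e' }
ε ∉ FIRST(e n ';'), so FOLLOW(X) is not added.
PREDICT(X → e n ';') = { 'e' }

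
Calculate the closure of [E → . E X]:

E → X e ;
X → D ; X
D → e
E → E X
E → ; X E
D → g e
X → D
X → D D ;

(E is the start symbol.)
To compute CLOSURE, for each item [A → α.Bβ] where B is a non-terminal, add [B → .γ] for all productions B → γ; repeat for the newly added items until nothing changes.

Start with: [E → . E X]
  [E → . E X] has the dot before E: add [E → . X e ;], [E → . ; X E]
  [E → . X e ;] has the dot before X: add [X → . D ; X], [X → . D], [X → . D D ;]
  [X → . D ; X] has the dot before D: add [D → . e], [D → . g e]
No further items can be added.

CLOSURE = { [D → . e], [D → . g e], [E → . ; X E], [E → . E X], [E → . X e ;], [X → . D ; X], [X → . D D ;], [X → . D] }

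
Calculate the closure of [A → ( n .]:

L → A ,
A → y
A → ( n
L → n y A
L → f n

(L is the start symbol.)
{ [A → ( n .] }

Start with: [A → ( n .]
The dot is at the end, so nothing is added.

CLOSURE = { [A → ( n .] }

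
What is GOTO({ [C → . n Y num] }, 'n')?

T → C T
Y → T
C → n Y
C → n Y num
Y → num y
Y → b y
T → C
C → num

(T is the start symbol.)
GOTO(I, 'n') = CLOSURE({ [A → αX.β] : [A → α.Xβ] ∈ I, X = 'n' })

Items with dot before 'n', with the dot advanced:
  [C → . n Y num] → [C → n . Y num]
Closure of the advanced items:
  [C → n . Y num] has the dot before Y: add [Y → . T], [Y → . num y], [Y → . b y]
  [Y → . T] has the dot before T: add [T → . C T], [T → . C]
  [T → . C T] has the dot before C: add [C → . n Y], [C → . n Y num], [C → . num]

GOTO = { [C → . n Y num], [C → . n Y], [C → . num], [C → n . Y num], [T → . C T], [T → . C], [Y → . T], [Y → . b y], [Y → . num y] }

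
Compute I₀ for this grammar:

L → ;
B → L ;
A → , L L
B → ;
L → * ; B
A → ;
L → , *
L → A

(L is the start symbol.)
{ [A → . , L L], [A → . ;], [L → . * ; B], [L → . , *], [L → . ;], [L → . A], [L' → . L] }

First, augment the grammar with L' → L
I₀ = CLOSURE({ [L' → . L] }):
  [L' → . L] has the dot before L: add [L → . ;], [L → . * ; B], [L → . , *], [L → . A]
  [L → . A] has the dot before A: add [A → . , L L], [A → . ;]
No further items can be added.

I₀ = { [A → . , L L], [A → . ;], [L → . * ; B], [L → . , *], [L → . ;], [L → . A], [L' → . L] }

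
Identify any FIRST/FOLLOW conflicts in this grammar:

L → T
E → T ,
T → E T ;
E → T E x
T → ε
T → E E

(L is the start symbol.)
A FIRST/FOLLOW conflict occurs when a non-terminal N has a nullable alternative N → β (β ⇒* ε) and another alternative N → α with FIRST(α) ∩ FOLLOW(N) ≠ ∅: on such a lookahead the parser cannot decide between expanding α and letting N vanish via β.

Nullable non-terminals: L, T.
FIRST sets used below: FIRST(E) = { ',' }
L has a nullable alternative but only one production, so nothing to check.

T: nullable alternative(s) T → ε; FOLLOW(T) = { $, ',', ';' }
  T → E T ;: FIRST \ {ε} = { ',' } — overlaps FOLLOW(T) on { ',' }: CONFLICT
  T → ε: FIRST \ {ε} = { } — this is the only nullable alternative, skip
  T → E E: FIRST \ {ε} = { ',' } — overlaps FOLLOW(T) on { ',' }: CONFLICT

E has no nullable alternative, so no FIRST/FOLLOW check is needed there.

So the grammar has 2 FIRST/FOLLOW conflicts (marked CONFLICT above).

Answer: Yes. T → E T ';' with FOLLOW(T) on { ',' }; T → E E with FOLLOW(T) on { ',' }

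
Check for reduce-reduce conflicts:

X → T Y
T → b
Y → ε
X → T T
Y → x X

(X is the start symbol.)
A reduce-reduce conflict occurs when an LR(0) state has two complete items [A → α .] and [B → β .] — both call for a reduction, and with no lookahead the parser cannot choose between them.

Augment with X' → X and build the canonical LR(0) collection (I0 = CLOSURE({[X' → . X]}), then GOTO on every symbol after a dot until no new states appear). It has 8 states:
  I0: { [T → . b], [X → . T T], [X → . T Y], [X' → . X] }  — shift
  I1: { [T → . b], [X → T . T], [X → T . Y], [Y → . x X], [Y → .] }  — shift, reduce
  I2: { [X' → X .] }  — accept
  I3: { [T → b .] }  — reduce
  I4: { [X → T T .] }  — reduce
  I5: { [X → T Y .] }  — reduce
  I6: { [T → . b], [X → . T T], [X → . T Y], [Y → x . X] }  — shift
  I7: { [Y → x X .] }  — reduce

No state contains more than one complete item.

Answer: No reduce-reduce conflicts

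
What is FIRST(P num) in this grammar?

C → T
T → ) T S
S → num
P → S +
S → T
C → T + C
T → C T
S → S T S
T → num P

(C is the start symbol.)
{ ')', 'num' }

FIRST sets of the non-terminals involved (from the grammar, by fixed-point iteration):
  FIRST(P) = { ')', 'num' }

To compute FIRST(P num), process the symbols left to right:
Symbol P is a non-terminal. Add FIRST(P) \ {ε} = { ')', 'num' }
P is not nullable (ε ∉ FIRST(P)), so stop here.
FIRST(P num) = { ')', 'num' }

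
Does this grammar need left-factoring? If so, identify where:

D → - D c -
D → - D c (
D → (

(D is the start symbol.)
Left-factoring is needed when two productions for the same non-terminal
share a common prefix on the right-hand side.

Productions for D:
  D → - D c -
  D → - D c (
  D → (

Found common prefix '- D c' in productions for D

Answer: Yes, D has productions with common prefix '- D c'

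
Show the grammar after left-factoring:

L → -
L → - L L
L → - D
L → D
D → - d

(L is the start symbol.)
L → - L'
L' → ε
L' → L L
L' → D
L → D
D → - d

Left-factoring transforms A → αβ₁ | αβ₂ into A → αA' and A' → β₁ | β₂
(α is the longest common prefix among the alternatives). Repeat until
no nonterminal has two alternatives with a common prefix.

Round 1: L has alternatives sharing prefix '-'. Introduce L': L → - L'
  Add: L' → ε
  Add: L' → L L
  Add: L' → D

No remaining common prefixes — done.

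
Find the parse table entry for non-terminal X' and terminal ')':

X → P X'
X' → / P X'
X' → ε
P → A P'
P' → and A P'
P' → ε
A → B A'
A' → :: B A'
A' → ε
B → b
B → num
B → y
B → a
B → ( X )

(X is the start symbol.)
To find M[X', ')'], we find productions for X' where ')' is in the predict set (PREDICT(N → α) = (FIRST(α) \ {ε}) ∪ (FOLLOW(N) if α ⇒* ε)).

Relevant sets:
  FOLLOW(X') = { $, ')' }

X' → / P X': PREDICT = { '/' }
X' → ε: PREDICT = { $, ')' }
  ')' is in predict set, so this production goes in M[X', ')']

M[X', ')'] = X' → ε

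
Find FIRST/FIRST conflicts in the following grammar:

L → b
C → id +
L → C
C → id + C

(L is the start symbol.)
FIRST sets of the non-terminals at (or reachable through a nullable prefix from) the front of some alternative:
  FIRST(C) = { 'id' }

Productions for L:
  L → b: FIRST = { 'b' }
  L → C: FIRST = { 'id' }
Productions for C:
  C → id +: FIRST = { 'id' }
  C → id + C: FIRST = { 'id' }

Conflict for C: C → id + and C → id + C
  Overlap: { 'id' }

Answer: Yes. C → id '+' / C → id '+' C on { 'id' }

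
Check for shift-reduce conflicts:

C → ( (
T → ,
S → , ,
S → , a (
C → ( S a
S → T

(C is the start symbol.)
Yes — I4: [T → , .] vs [S → , . ,]

A shift-reduce conflict occurs when an LR(0) state has both:
  - a complete (reduce) item [A → α .] (dot at the end), and
  - a shift item [B → β . c γ] (dot before a terminal).

Augment with C' → C and build the canonical LR(0) collection (I0 = CLOSURE({[C' → . C]}), then GOTO on every symbol after a dot until no new states appear). It has 11 states:
  I0: { [C → . ( (], [C → . ( S a], [C' → . C] }  — shift
  I1: { [C → ( . (], [C → ( . S a], [S → . , ,], [S → . , a (], [S → . T], [T → . ,] }  — shift
  I2: { [C' → C .] }  — accept
  I3: { [C → ( ( .] }  — reduce
  I4: { [S → , . ,], [S → , . a (], [T → , .] }  — shift, reduce
  I5: { [C → ( S . a] }  — shift
  I6: { [S → T .] }  — reduce
  I7: { [C → ( S a .] }  — reduce
  I8: { [S → , , .] }  — reduce
  I9: { [S → , a . (] }  — shift
  I10: { [S → , a ( .] }  — reduce

I4 contains reduce item [T → , .] and shift items [S → , . ,], [S → , . a (] — shift-reduce conflict.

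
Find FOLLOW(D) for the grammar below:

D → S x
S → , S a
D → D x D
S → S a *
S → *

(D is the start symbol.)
D is the start symbol, so $ ∈ FOLLOW(D).
In D → D x D: D is followed by x D, add FIRST(x D) \ {ε} = { 'x' }
In D → D x D: D is at the end; this adds FOLLOW(D) to itself — nothing new

Taking the union: FOLLOW(D) = { $, 'x' }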